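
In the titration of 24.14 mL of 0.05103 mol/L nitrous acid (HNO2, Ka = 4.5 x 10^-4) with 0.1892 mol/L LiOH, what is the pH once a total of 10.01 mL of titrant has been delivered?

12.29

n(acid) = 0.05103 x 0.02414 = 0.001232 mol; n(LiOH) added = 0.1892 x 0.01001 = 0.001894 mol.
Base is in excess by 0.001894 - 0.001232 = 0.0006620 mol in a total volume of 0.03415 L.
[OH^-] = 0.0006620/0.03415 = 0.01939 M, so pOH = 1.71 and pH = 14.00 - 1.71 = 12.29.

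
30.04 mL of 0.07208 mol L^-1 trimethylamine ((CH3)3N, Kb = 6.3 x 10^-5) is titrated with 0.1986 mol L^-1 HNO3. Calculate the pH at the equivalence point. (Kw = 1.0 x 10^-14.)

n((CH3)3N) = 0.07208 x 0.03004 = 0.002165 mol; V(HNO3) at equivalence = 0.002165/0.1986 = 0.01090 L.
At equivalence the base is fully converted to (CH3)3NH+; total volume = 0.04094 L, so [(CH3)3NH+] = 0.002165/0.04094 = 0.05289 M.
Ka((CH3)3NH+) = Kw/Kb = 1.0e-14 / 6.3 x 10^-5 = 1.59e-10.
[H^+] = sqrt(Ka x [(CH3)3NH+]) = sqrt(1.59e-10 x 0.05289) = 2.90e-6 M.
pH = -log(2.90e-6) = 5.54.

5.54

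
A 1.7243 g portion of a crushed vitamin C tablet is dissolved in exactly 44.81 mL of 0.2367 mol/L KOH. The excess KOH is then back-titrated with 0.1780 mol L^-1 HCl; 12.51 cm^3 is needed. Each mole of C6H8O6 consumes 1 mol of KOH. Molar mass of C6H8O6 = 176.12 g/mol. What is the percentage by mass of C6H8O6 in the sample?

Total n(KOH) added = 0.2367 x 0.04481 = 0.01061 mol.
n(HCl) used = 0.1780 x 0.01251 = 0.002227 mol, which equals the excess n(KOH).
So n(KOH) consumed by the sample = 0.01061 - 0.002227 = 0.008380 mol.
n(C6H8O6) = 0.008380 / 1 = 0.008380 mol.
mass C6H8O6 = 0.008380 x 176.12 = 1.476 g, so %C6H8O6 = 1.476/1.7243 x 100 = 85.6%.

85.6%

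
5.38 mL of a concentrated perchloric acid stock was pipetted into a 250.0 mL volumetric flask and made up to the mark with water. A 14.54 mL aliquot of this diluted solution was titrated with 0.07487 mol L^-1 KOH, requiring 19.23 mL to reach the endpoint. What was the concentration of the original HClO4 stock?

n(KOH) = 0.07487 x 0.01923 = 0.001440 mol.
n(HClO4) in the aliquot = 0.001440 mol.
[diluted HClO4] = 0.001440 / 0.01454 = 0.09902 M.
Dilution factor = 250.0/5.380 = 46.47, so [stock] = 0.09902 x 46.47 = 4.60 M.

4.60 M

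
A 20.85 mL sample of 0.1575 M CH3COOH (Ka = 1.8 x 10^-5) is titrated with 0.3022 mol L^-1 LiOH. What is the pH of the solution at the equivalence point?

n(CH3COOH) = 0.1575 x 0.02085 = 0.003284 mol; V(LiOH) at equivalence = 0.003284/0.3022 = 0.01087 L.
At equivalence all the acid is converted to CH3COO-; total volume = 0.02085 + 0.01087 = 0.03172 L, so [CH3COO-] = 0.003284/0.03172 = 0.1035 M.
Kb = Kw/Ka = 1.0e-14 / 1.8 x 10^-5 = 5.56e-10.
[OH^-] = sqrt(Kb x [CH3COO-]) = sqrt(5.56e-10 x 0.1035) = 7.58e-6 M.
pOH = 5.12, so pH = 14.00 - 5.12 = 8.88.

8.88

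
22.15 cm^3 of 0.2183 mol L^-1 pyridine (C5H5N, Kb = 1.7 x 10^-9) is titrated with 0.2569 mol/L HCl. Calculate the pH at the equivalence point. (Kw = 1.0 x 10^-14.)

3.08

n(C5H5N) = 0.2183 x 0.02215 = 0.004835 mol; V(HCl) at equivalence = 0.004835/0.2569 = 0.01882 L.
At equivalence the base is fully converted to C5H5NH+; total volume = 0.04097 L, so [C5H5NH+] = 0.004835/0.04097 = 0.1180 M.
Ka(C5H5NH+) = Kw/Kb = 1.0e-14 / 1.7 x 10^-9 = 5.88e-6.
[H^+] = sqrt(Ka x [C5H5NH+]) = sqrt(5.88e-6 x 0.1180) = 0.000833 M.
pH = -log(0.000833) = 3.08.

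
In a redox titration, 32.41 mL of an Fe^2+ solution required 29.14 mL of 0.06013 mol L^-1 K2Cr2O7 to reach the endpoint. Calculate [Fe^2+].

0.324 M

n(K2Cr2O7) = 0.06013 x 0.02914 = 0.001752 mol.
From the balanced equation, 1 mol K2Cr2O7 reacts with 6 mol Fe^2+, so n(Fe^2+) = 0.001752 x 6/1 = 0.01051 mol.
[Fe^2+] = 0.01051 / 0.03241 L = 0.324 M.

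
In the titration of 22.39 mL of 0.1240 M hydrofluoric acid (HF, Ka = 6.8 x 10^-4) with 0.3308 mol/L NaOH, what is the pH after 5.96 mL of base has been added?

Initial n(HF) = 0.1240 x 0.02239 = 0.002776 mol.
n(NaOH) added = 0.3308 x 0.005960 = 0.001972 mol, converting that many moles of HF to F-.
Remaining n(HF) = 0.0008048 mol; n(F-) = 0.001972 mol.
By Henderson-Hasselbalch, pH = pKa + log([A^-]/[HA]) = 3.17 + log(0.001972/0.0008048) = 3.17 + (+0.39) = 3.56.

3.56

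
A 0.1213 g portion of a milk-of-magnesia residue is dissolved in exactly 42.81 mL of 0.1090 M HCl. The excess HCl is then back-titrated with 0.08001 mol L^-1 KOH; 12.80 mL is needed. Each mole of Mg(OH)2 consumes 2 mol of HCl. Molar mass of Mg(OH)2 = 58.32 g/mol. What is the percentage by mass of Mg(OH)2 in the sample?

87.6%

Total n(HCl) added = 0.1090 x 0.04281 = 0.004666 mol.
n(KOH) used = 0.08001 x 0.01280 = 0.001024 mol, which equals the excess n(HCl).
So n(HCl) consumed by the sample = 0.004666 - 0.001024 = 0.003642 mol.
n(Mg(OH)2) = 0.003642 / 2 = 0.001821 mol.
mass Mg(OH)2 = 0.001821 x 58.32 = 0.1062 g, so %Mg(OH)2 = 0.1062/0.1213 x 100 = 87.6%.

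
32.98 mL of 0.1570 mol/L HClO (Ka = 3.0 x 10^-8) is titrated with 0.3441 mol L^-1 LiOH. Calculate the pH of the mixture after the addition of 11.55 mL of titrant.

8.04

Initial n(HClO) = 0.1570 x 0.03298 = 0.005178 mol.
n(LiOH) added = 0.3441 x 0.01155 = 0.003974 mol, converting that many moles of HClO to ClO-.
Remaining n(HClO) = 0.001204 mol; n(ClO-) = 0.003974 mol.
By Henderson-Hasselbalch, pH = pKa + log([A^-]/[HA]) = 7.52 + log(0.003974/0.001204) = 7.52 + (+0.52) = 8.04.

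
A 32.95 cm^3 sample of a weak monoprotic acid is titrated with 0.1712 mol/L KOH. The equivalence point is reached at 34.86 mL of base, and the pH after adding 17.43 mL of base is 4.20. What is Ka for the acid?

17.43 mL is half of the equivalence volume, so this is the half-equivalence point where [HA] = [A^-].
At half-equivalence pH = pKa, so pKa = 4.20.
Ka = 10^(-4.20) = 6.3 x 10^-5.

6.3 x 10^-5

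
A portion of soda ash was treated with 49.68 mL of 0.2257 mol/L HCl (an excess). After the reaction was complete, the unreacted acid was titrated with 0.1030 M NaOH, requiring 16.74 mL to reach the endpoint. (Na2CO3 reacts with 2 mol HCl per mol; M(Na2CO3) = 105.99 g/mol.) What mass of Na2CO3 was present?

0.503 g

Total n(HCl) added = 0.2257 x 0.04968 = 0.01121 mol.
n(NaOH) used = 0.1030 x 0.01674 = 0.001724 mol, which equals the excess n(HCl).
So n(HCl) consumed by the sample = 0.01121 - 0.001724 = 0.009489 mol.
n(Na2CO3) = 0.009489 / 2 = 0.004744 mol.
mass = 0.004744 mol x 105.99 g/mol = 0.503 g.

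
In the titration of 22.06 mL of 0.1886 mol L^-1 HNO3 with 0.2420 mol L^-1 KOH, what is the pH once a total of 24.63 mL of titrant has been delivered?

n(acid) = 0.1886 x 0.02206 = 0.004161 mol; n(KOH) added = 0.2420 x 0.02463 = 0.005960 mol.
Base is in excess by 0.005960 - 0.004161 = 0.001800 mol in a total volume of 0.04669 L.
[OH^-] = 0.001800/0.04669 = 0.03855 M, so pOH = 1.41 and pH = 14.00 - 1.41 = 12.59.

12.59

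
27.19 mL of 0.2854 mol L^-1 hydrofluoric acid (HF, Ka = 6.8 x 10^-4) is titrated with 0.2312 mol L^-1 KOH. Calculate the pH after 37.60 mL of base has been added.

12.16

n(acid) = 0.2854 x 0.02719 = 0.007760 mol; n(KOH) added = 0.2312 x 0.03760 = 0.008693 mol.
Base is in excess by 0.008693 - 0.007760 = 0.0009331 mol in a total volume of 0.06479 L.
[OH^-] = 0.0009331/0.06479 = 0.01440 M, so pOH = 1.84 and pH = 14.00 - 1.84 = 12.16.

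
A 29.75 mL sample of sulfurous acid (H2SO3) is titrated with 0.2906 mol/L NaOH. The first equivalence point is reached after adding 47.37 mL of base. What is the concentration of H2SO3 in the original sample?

0.463 M

n(NaOH) = 0.2906 x 0.04737 = 0.01377 mol.
At the first equivalence point, 1 mol OH^- react per mol H2SO3, so n(H2SO3) = 0.01377 / 1 = 0.01377 mol.
[H2SO3] = 0.01377 / 0.02975 L = 0.463 M.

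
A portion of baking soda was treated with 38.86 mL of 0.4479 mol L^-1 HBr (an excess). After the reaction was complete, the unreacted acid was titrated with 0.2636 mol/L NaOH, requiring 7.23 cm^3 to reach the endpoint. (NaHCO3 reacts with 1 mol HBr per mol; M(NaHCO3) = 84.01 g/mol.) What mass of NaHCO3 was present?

1.30 g

Total n(HBr) added = 0.4479 x 0.03886 = 0.01741 mol.
n(NaOH) used = 0.2636 x 0.007230 = 0.001906 mol, which equals the excess n(HBr).
So n(HBr) consumed by the sample = 0.01741 - 0.001906 = 0.01550 mol.
n(NaHCO3) = 0.01550 / 1 = 0.01550 mol.
mass = 0.01550 mol x 84.01 g/mol = 1.30 g.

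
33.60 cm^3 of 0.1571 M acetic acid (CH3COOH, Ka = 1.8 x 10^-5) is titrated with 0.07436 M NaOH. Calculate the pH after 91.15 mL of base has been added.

n(acid) = 0.1571 x 0.03360 = 0.005279 mol; n(NaOH) added = 0.07436 x 0.09115 = 0.006778 mol.
Base is in excess by 0.006778 - 0.005279 = 0.001499 mol in a total volume of 0.1247 L.
[OH^-] = 0.001499/0.1247 = 0.01202 M, so pOH = 1.92 and pH = 14.00 - 1.92 = 12.08.

12.08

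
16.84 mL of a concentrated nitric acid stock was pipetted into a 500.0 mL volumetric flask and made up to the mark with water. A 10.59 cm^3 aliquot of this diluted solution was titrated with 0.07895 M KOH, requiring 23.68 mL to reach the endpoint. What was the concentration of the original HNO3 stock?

n(KOH) = 0.07895 x 0.02368 = 0.001870 mol.
n(HNO3) in the aliquot = 0.001870 mol.
[diluted HNO3] = 0.001870 / 0.01059 = 0.1765 M.
Dilution factor = 500.0/16.84 = 29.69, so [stock] = 0.1765 x 29.69 = 5.24 M.

5.24 M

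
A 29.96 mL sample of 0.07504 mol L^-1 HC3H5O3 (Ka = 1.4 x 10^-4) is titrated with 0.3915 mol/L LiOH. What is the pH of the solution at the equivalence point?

8.33

n(HC3H5O3) = 0.07504 x 0.02996 = 0.002248 mol; V(LiOH) at equivalence = 0.002248/0.3915 = 0.005743 L.
At equivalence all the acid is converted to C3H5O3-; total volume = 0.02996 + 0.005743 = 0.03570 L, so [C3H5O3-] = 0.002248/0.03570 = 0.06297 M.
Kb = Kw/Ka = 1.0e-14 / 1.4 x 10^-4 = 7.14e-11.
[OH^-] = sqrt(Kb x [C3H5O3-]) = sqrt(7.14e-11 x 0.06297) = 2.12e-6 M.
pOH = 5.67, so pH = 14.00 - 5.67 = 8.33.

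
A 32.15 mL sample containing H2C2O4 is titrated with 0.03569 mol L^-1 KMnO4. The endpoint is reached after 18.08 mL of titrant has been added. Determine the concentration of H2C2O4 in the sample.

0.0502 M

n(KMnO4) = 0.03569 x 0.01808 = 0.0006453 mol.
From the balanced equation, 2 mol KMnO4 reacts with 5 mol H2C2O4, so n(H2C2O4) = 0.0006453 x 5/2 = 0.001613 mol.
[H2C2O4] = 0.001613 / 0.03215 L = 0.0502 M.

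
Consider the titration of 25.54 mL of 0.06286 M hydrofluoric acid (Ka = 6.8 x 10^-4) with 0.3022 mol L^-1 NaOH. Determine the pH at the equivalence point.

n(HF) = 0.06286 x 0.02554 = 0.001605 mol; V(NaOH) at equivalence = 0.001605/0.3022 = 0.005313 L.
At equivalence all the acid is converted to F-; total volume = 0.02554 + 0.005313 = 0.03085 L, so [F-] = 0.001605/0.03085 = 0.05204 M.
Kb = Kw/Ka = 1.0e-14 / 6.8 x 10^-4 = 1.47e-11.
[OH^-] = sqrt(Kb x [F-]) = sqrt(1.47e-11 x 0.05204) = 8.75e-7 M.
pOH = 6.06, so pH = 14.00 - 6.06 = 7.94.

7.94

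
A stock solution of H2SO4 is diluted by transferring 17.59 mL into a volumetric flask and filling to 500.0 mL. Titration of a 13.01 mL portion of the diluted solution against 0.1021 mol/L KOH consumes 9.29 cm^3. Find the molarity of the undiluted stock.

n(KOH) = 0.1021 x 0.009290 = 0.0009485 mol.
n(H2SO4) in the aliquot = 0.0009485 x 1/2 = 0.0004743 mol.
[diluted H2SO4] = 0.0004743 / 0.01301 = 0.03645 M.
Dilution factor = 500.0/17.59 = 28.43, so [stock] = 0.03645 x 28.43 = 1.04 M.

1.04 M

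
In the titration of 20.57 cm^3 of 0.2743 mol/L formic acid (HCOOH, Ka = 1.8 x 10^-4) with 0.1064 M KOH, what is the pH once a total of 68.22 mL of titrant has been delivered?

n(acid) = 0.2743 x 0.02057 = 0.005642 mol; n(KOH) added = 0.1064 x 0.06822 = 0.007259 mol.
Base is in excess by 0.007259 - 0.005642 = 0.001616 mol in a total volume of 0.08879 L.
[OH^-] = 0.001616/0.08879 = 0.01820 M, so pOH = 1.74 and pH = 14.00 - 1.74 = 12.26.

12.26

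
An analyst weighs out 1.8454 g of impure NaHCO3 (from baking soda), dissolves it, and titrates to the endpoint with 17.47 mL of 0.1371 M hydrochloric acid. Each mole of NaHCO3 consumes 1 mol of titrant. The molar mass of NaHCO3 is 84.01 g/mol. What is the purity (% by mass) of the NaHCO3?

10.9%

n(HCl) = 0.1371 x 0.01747 = 0.002395 mol.
n(NaHCO3) = 0.002395 / 1 = 0.002395 mol.
mass of NaHCO3 = 0.002395 x 84.01 = 0.2012 g.
% purity = 0.2012 / 1.8454 x 100 = 10.9%.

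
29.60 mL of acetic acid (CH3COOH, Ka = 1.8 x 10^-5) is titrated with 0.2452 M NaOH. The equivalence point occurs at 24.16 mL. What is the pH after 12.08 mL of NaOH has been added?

4.74

12.08 mL is exactly half the equivalence volume (24.16/2), i.e. the half-equivalence point.
There, n(HA) = n(A^-), so pH = pKa = -log(1.8 x 10^-5) = 4.74.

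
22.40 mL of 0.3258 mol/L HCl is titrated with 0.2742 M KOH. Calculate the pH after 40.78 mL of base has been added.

n(acid) = 0.3258 x 0.02240 = 0.007298 mol; n(KOH) added = 0.2742 x 0.04078 = 0.01118 mol.
Base is in excess by 0.01118 - 0.007298 = 0.003884 mol in a total volume of 0.06318 L.
[OH^-] = 0.003884/0.06318 = 0.06147 M, so pOH = 1.21 and pH = 14.00 - 1.21 = 12.79.

12.79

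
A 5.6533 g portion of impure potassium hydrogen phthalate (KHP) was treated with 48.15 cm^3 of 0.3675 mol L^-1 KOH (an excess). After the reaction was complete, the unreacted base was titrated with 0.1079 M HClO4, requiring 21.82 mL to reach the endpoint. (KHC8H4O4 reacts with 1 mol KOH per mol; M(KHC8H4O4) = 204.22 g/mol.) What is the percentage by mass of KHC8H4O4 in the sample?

55.4%

Total n(KOH) added = 0.3675 x 0.04815 = 0.01770 mol.
n(HClO4) used = 0.1079 x 0.02182 = 0.002354 mol, which equals the excess n(KOH).
So n(KOH) consumed by the sample = 0.01770 - 0.002354 = 0.01534 mol.
n(KHC8H4O4) = 0.01534 / 1 = 0.01534 mol.
mass KHC8H4O4 = 0.01534 x 204.22 = 3.133 g, so %KHC8H4O4 = 3.133/5.6533 x 100 = 55.4%.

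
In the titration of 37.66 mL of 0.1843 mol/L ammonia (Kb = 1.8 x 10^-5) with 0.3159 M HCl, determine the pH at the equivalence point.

n(NH3) = 0.1843 x 0.03766 = 0.006941 mol; V(HCl) at equivalence = 0.006941/0.3159 = 0.02197 L.
At equivalence the base is fully converted to NH4+; total volume = 0.05963 L, so [NH4+] = 0.006941/0.05963 = 0.1164 M.
Ka(NH4+) = Kw/Kb = 1.0e-14 / 1.8 x 10^-5 = 5.56e-10.
[H^+] = sqrt(Ka x [NH4+]) = sqrt(5.56e-10 x 0.1164) = 8.04e-6 M.
pH = -log(8.04e-6) = 5.09.

5.09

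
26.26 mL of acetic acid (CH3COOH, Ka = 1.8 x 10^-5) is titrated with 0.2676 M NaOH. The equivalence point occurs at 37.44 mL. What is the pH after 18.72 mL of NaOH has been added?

4.74

18.72 mL is exactly half the equivalence volume (37.44/2), i.e. the half-equivalence point.
There, n(HA) = n(A^-), so pH = pKa = -log(1.8 x 10^-5) = 4.74.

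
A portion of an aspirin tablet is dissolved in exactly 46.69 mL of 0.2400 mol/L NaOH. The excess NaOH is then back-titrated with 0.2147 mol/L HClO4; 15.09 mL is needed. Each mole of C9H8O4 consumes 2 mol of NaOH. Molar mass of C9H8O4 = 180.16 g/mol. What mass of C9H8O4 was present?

0.718 g

Total n(NaOH) added = 0.2400 x 0.04669 = 0.01121 mol.
n(HClO4) used = 0.2147 x 0.01509 = 0.003240 mol, which equals the excess n(NaOH).
So n(NaOH) consumed by the sample = 0.01121 - 0.003240 = 0.007966 mol.
n(C9H8O4) = 0.007966 / 2 = 0.003983 mol.
mass = 0.003983 mol x 180.16 g/mol = 0.718 g.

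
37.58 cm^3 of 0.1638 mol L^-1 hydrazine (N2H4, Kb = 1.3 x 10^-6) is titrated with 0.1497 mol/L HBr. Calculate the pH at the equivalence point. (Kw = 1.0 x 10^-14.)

4.61

n(N2H4) = 0.1638 x 0.03758 = 0.006156 mol; V(HBr) at equivalence = 0.006156/0.1497 = 0.04112 L.
At equivalence the base is fully converted to N2H5+; total volume = 0.07870 L, so [N2H5+] = 0.006156/0.07870 = 0.07822 M.
Ka(N2H5+) = Kw/Kb = 1.0e-14 / 1.3 x 10^-6 = 7.69e-9.
[H^+] = sqrt(Ka x [N2H5+]) = sqrt(7.69e-9 x 0.07822) = 2.45e-5 M.
pH = -log(2.45e-5) = 4.61.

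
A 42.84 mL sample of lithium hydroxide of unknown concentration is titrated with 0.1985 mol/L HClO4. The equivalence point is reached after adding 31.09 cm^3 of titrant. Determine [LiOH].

n(HClO4) delivered = 0.1985 x 0.03109 = 0.006171 mol.
For a 1:1 reaction, n(LiOH) = 0.006171 mol.
[LiOH] = 0.006171 mol / 0.04284 L = 0.144 M.

0.144 M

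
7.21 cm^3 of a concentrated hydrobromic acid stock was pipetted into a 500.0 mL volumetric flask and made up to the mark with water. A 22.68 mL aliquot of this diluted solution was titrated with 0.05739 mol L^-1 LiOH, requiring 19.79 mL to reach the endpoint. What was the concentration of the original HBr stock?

n(LiOH) = 0.05739 x 0.01979 = 0.001136 mol.
n(HBr) in the aliquot = 0.001136 mol.
[diluted HBr] = 0.001136 / 0.02268 = 0.05008 M.
Dilution factor = 500.0/7.210 = 69.35, so [stock] = 0.05008 x 69.35 = 3.47 M.

3.47 M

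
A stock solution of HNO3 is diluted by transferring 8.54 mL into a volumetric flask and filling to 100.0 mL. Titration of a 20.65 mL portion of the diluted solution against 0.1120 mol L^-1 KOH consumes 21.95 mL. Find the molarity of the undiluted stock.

n(KOH) = 0.1120 x 0.02195 = 0.002458 mol.
n(HNO3) in the aliquot = 0.002458 mol.
[diluted HNO3] = 0.002458 / 0.02065 = 0.1191 M.
Dilution factor = 100.0/8.540 = 11.71, so [stock] = 0.1191 x 11.71 = 1.39 M.

1.39 M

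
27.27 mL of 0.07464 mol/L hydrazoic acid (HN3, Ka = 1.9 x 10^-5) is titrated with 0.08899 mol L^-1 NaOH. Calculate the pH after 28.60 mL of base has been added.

11.96

n(acid) = 0.07464 x 0.02727 = 0.002035 mol; n(NaOH) added = 0.08899 x 0.02860 = 0.002545 mol.
Base is in excess by 0.002545 - 0.002035 = 0.0005097 mol in a total volume of 0.05587 L.
[OH^-] = 0.0005097/0.05587 = 0.009123 M, so pOH = 2.04 and pH = 14.00 - 2.04 = 11.96.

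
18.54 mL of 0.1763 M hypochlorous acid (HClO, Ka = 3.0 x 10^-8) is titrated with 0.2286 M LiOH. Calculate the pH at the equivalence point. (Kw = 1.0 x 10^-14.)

n(HClO) = 0.1763 x 0.01854 = 0.003269 mol; V(LiOH) at equivalence = 0.003269/0.2286 = 0.01430 L.
At equivalence all the acid is converted to ClO-; total volume = 0.01854 + 0.01430 = 0.03284 L, so [ClO-] = 0.003269/0.03284 = 0.09954 M.
Kb = Kw/Ka = 1.0e-14 / 3.0 x 10^-8 = 3.33e-7.
[OH^-] = sqrt(Kb x [ClO-]) = sqrt(3.33e-7 x 0.09954) = 0.000182 M.
pOH = 3.74, so pH = 14.00 - 3.74 = 10.26.

10.26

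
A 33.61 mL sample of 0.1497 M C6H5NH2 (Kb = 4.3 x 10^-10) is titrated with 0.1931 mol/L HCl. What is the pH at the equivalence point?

2.85

n(C6H5NH2) = 0.1497 x 0.03361 = 0.005031 mol; V(HCl) at equivalence = 0.005031/0.1931 = 0.02606 L.
At equivalence the base is fully converted to C6H5NH3+; total volume = 0.05967 L, so [C6H5NH3+] = 0.005031/0.05967 = 0.08433 M.
Ka(C6H5NH3+) = Kw/Kb = 1.0e-14 / 4.3 x 10^-10 = 2.33e-5.
[H^+] = sqrt(Ka x [C6H5NH3+]) = sqrt(2.33e-5 x 0.08433) = 0.00140 M.
pH = -log(0.00140) = 2.85.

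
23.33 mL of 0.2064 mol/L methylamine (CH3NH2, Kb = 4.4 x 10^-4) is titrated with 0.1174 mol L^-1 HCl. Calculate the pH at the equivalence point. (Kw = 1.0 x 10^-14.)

n(CH3NH2) = 0.2064 x 0.02333 = 0.004815 mol; V(HCl) at equivalence = 0.004815/0.1174 = 0.04102 L.
At equivalence the base is fully converted to CH3NH3+; total volume = 0.06435 L, so [CH3NH3+] = 0.004815/0.06435 = 0.07483 M.
Ka(CH3NH3+) = Kw/Kb = 1.0e-14 / 4.4 x 10^-4 = 2.27e-11.
[H^+] = sqrt(Ka x [CH3NH3+]) = sqrt(2.27e-11 x 0.07483) = 1.30e-6 M.
pH = -log(1.30e-6) = 5.88.

5.88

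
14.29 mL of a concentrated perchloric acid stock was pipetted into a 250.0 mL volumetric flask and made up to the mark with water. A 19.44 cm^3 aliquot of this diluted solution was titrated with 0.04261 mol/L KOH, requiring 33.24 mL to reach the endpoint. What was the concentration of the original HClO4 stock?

n(KOH) = 0.04261 x 0.03324 = 0.001416 mol.
n(HClO4) in the aliquot = 0.001416 mol.
[diluted HClO4] = 0.001416 / 0.01944 = 0.07286 M.
Dilution factor = 250.0/14.29 = 17.49, so [stock] = 0.07286 x 17.49 = 1.27 M.

1.27 M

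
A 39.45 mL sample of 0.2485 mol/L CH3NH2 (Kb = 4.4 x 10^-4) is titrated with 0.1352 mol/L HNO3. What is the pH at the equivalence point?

5.85

n(CH3NH2) = 0.2485 x 0.03945 = 0.009803 mol; V(HNO3) at equivalence = 0.009803/0.1352 = 0.07251 L.
At equivalence the base is fully converted to CH3NH3+; total volume = 0.1120 L, so [CH3NH3+] = 0.009803/0.1120 = 0.08756 M.
Ka(CH3NH3+) = Kw/Kb = 1.0e-14 / 4.4 x 10^-4 = 2.27e-11.
[H^+] = sqrt(Ka x [CH3NH3+]) = sqrt(2.27e-11 x 0.08756) = 1.41e-6 M.
pH = -log(1.41e-6) = 5.85.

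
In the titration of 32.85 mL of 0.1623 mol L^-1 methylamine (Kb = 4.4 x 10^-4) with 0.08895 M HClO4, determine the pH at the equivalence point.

n(CH3NH2) = 0.1623 x 0.03285 = 0.005332 mol; V(HClO4) at equivalence = 0.005332/0.08895 = 0.05994 L.
At equivalence the base is fully converted to CH3NH3+; total volume = 0.09279 L, so [CH3NH3+] = 0.005332/0.09279 = 0.05746 M.
Ka(CH3NH3+) = Kw/Kb = 1.0e-14 / 4.4 x 10^-4 = 2.27e-11.
[H^+] = sqrt(Ka x [CH3NH3+]) = sqrt(2.27e-11 x 0.05746) = 1.14e-6 M.
pH = -log(1.14e-6) = 5.94.

5.94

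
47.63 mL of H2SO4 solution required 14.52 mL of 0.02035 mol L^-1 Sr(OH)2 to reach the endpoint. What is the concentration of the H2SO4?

n(Sr(OH)2) delivered = 0.02035 x 0.01452 = 0.0002955 mol.
For a 1:1 reaction, n(H2SO4) = 0.0002955 mol.
[H2SO4] = 0.0002955 mol / 0.04763 L = 0.00620 M.

0.00620 M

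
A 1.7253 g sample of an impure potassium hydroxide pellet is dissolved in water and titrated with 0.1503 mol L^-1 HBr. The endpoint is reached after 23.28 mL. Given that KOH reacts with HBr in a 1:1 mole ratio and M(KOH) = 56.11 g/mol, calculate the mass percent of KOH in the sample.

11.4%

n(HBr) = 0.1503 x 0.02328 = 0.003499 mol.
n(KOH) = 0.003499 / 1 = 0.003499 mol.
mass of KOH = 0.003499 x 56.11 = 0.1963 g.
% purity = 0.1963 / 1.7253 x 100 = 11.4%.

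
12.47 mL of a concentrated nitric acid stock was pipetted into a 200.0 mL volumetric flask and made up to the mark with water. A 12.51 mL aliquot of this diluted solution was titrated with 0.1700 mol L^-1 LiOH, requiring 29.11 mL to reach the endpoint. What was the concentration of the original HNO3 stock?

6.34 M

n(LiOH) = 0.1700 x 0.02911 = 0.004949 mol.
n(HNO3) in the aliquot = 0.004949 mol.
[diluted HNO3] = 0.004949 / 0.01251 = 0.3956 M.
Dilution factor = 200.0/12.47 = 16.04, so [stock] = 0.3956 x 16.04 = 6.34 M.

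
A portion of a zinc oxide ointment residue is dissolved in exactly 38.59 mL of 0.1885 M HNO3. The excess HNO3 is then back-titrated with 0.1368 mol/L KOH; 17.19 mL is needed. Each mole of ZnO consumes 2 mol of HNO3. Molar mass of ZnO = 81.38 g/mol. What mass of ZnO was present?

0.200 g

Total n(HNO3) added = 0.1885 x 0.03859 = 0.007274 mol.
n(KOH) used = 0.1368 x 0.01719 = 0.002352 mol, which equals the excess n(HNO3).
So n(HNO3) consumed by the sample = 0.007274 - 0.002352 = 0.004923 mol.
n(ZnO) = 0.004923 / 2 = 0.002461 mol.
mass = 0.002461 mol x 81.38 g/mol = 0.200 g.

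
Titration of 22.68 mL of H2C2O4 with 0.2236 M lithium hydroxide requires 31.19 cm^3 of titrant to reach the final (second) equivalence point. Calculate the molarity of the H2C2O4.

0.154 M

n(LiOH) = 0.2236 x 0.03119 = 0.006974 mol.
At the final (second) equivalence point, 2 mol OH^- react per mol H2C2O4, so n(H2C2O4) = 0.006974 / 2 = 0.003487 mol.
[H2C2O4] = 0.003487 / 0.02268 L = 0.154 M.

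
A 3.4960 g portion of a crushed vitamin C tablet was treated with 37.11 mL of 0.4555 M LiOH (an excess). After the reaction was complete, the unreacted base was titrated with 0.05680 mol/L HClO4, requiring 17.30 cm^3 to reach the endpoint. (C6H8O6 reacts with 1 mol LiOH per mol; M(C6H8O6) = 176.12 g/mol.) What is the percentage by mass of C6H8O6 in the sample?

80.2%

Total n(LiOH) added = 0.4555 x 0.03711 = 0.01690 mol.
n(HClO4) used = 0.05680 x 0.01730 = 0.0009826 mol, which equals the excess n(LiOH).
So n(LiOH) consumed by the sample = 0.01690 - 0.0009826 = 0.01592 mol.
n(C6H8O6) = 0.01592 / 1 = 0.01592 mol.
mass C6H8O6 = 0.01592 x 176.12 = 2.804 g, so %C6H8O6 = 2.804/3.4960 x 100 = 80.2%.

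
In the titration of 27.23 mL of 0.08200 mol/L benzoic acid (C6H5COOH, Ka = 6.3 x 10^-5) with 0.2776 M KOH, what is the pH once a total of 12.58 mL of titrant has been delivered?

n(acid) = 0.08200 x 0.02723 = 0.002233 mol; n(KOH) added = 0.2776 x 0.01258 = 0.003492 mol.
Base is in excess by 0.003492 - 0.002233 = 0.001259 mol in a total volume of 0.03981 L.
[OH^-] = 0.001259/0.03981 = 0.03163 M, so pOH = 1.50 and pH = 14.00 - 1.50 = 12.50.

12.50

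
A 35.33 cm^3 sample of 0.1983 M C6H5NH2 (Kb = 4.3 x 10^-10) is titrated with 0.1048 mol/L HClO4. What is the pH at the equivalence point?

n(C6H5NH2) = 0.1983 x 0.03533 = 0.007006 mol; V(HClO4) at equivalence = 0.007006/0.1048 = 0.06685 L.
At equivalence the base is fully converted to C6H5NH3+; total volume = 0.1022 L, so [C6H5NH3+] = 0.007006/0.1022 = 0.06856 M.
Ka(C6H5NH3+) = Kw/Kb = 1.0e-14 / 4.3 x 10^-10 = 2.33e-5.
[H^+] = sqrt(Ka x [C6H5NH3+]) = sqrt(2.33e-5 x 0.06856) = 0.00126 M.
pH = -log(0.00126) = 2.90.

2.90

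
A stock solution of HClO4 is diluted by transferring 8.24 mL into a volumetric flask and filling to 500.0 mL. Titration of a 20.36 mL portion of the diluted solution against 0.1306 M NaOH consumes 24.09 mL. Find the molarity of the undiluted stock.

9.38 M

n(NaOH) = 0.1306 x 0.02409 = 0.003146 mol.
n(HClO4) in the aliquot = 0.003146 mol.
[diluted HClO4] = 0.003146 / 0.02036 = 0.1545 M.
Dilution factor = 500.0/8.240 = 60.68, so [stock] = 0.1545 x 60.68 = 9.38 M.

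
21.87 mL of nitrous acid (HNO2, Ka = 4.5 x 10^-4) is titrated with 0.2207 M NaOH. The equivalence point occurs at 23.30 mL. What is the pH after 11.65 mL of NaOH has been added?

3.35

11.65 mL is exactly half the equivalence volume (23.30/2), i.e. the half-equivalence point.
There, n(HA) = n(A^-), so pH = pKa = -log(4.5 x 10^-4) = 3.35.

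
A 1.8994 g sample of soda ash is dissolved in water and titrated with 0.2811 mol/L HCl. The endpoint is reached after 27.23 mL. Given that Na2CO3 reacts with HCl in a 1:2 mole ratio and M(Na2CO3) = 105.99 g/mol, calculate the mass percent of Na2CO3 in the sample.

21.4%

n(HCl) = 0.2811 x 0.02723 = 0.007654 mol.
n(Na2CO3) = 0.007654 / 2 = 0.003827 mol.
mass of Na2CO3 = 0.003827 x 105.99 = 0.4056 g.
% purity = 0.4056 / 1.8994 x 100 = 21.4%.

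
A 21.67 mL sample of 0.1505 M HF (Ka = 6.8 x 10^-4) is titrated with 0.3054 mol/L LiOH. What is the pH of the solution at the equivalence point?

8.09

n(HF) = 0.1505 x 0.02167 = 0.003261 mol; V(LiOH) at equivalence = 0.003261/0.3054 = 0.01068 L.
At equivalence all the acid is converted to F-; total volume = 0.02167 + 0.01068 = 0.03235 L, so [F-] = 0.003261/0.03235 = 0.1008 M.
Kb = Kw/Ka = 1.0e-14 / 6.8 x 10^-4 = 1.47e-11.
[OH^-] = sqrt(Kb x [F-]) = sqrt(1.47e-11 x 0.1008) = 1.22e-6 M.
pOH = 5.91, so pH = 14.00 - 5.91 = 8.09.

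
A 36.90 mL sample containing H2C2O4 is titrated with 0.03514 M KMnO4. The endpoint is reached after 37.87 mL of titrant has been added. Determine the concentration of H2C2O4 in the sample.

0.0902 M

n(KMnO4) = 0.03514 x 0.03787 = 0.001331 mol.
From the balanced equation, 2 mol KMnO4 reacts with 5 mol H2C2O4, so n(H2C2O4) = 0.001331 x 5/2 = 0.003327 mol.
[H2C2O4] = 0.003327 / 0.03690 L = 0.0902 M.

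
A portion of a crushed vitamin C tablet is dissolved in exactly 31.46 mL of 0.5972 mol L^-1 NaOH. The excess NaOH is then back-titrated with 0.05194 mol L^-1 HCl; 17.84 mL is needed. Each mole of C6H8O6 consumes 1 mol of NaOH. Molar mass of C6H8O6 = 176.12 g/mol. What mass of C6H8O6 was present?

3.15 g

Total n(NaOH) added = 0.5972 x 0.03146 = 0.01879 mol.
n(HCl) used = 0.05194 x 0.01784 = 0.0009266 mol, which equals the excess n(NaOH).
So n(NaOH) consumed by the sample = 0.01879 - 0.0009266 = 0.01786 mol.
n(C6H8O6) = 0.01786 / 1 = 0.01786 mol.
mass = 0.01786 mol x 176.12 g/mol = 3.15 g.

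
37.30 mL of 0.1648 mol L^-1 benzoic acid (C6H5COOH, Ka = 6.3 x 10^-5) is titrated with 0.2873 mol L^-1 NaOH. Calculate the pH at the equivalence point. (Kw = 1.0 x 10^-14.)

n(C6H5COOH) = 0.1648 x 0.03730 = 0.006147 mol; V(NaOH) at equivalence = 0.006147/0.2873 = 0.02140 L.
At equivalence all the acid is converted to C6H5COO-; total volume = 0.03730 + 0.02140 = 0.05870 L, so [C6H5COO-] = 0.006147/0.05870 = 0.1047 M.
Kb = Kw/Ka = 1.0e-14 / 6.3 x 10^-5 = 1.59e-10.
[OH^-] = sqrt(Kb x [C6H5COO-]) = sqrt(1.59e-10 x 0.1047) = 4.08e-6 M.
pOH = 5.39, so pH = 14.00 - 5.39 = 8.61.

8.61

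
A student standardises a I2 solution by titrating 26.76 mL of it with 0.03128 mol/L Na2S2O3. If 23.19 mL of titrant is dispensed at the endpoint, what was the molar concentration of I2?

0.0136 M

n(Na2S2O3) = 0.03128 x 0.02319 = 0.0007254 mol.
From the balanced equation, 2 mol Na2S2O3 reacts with 1 mol I2, so n(I2) = 0.0007254 x 1/2 = 0.0003627 mol.
[I2] = 0.0003627 / 0.02676 L = 0.0136 M.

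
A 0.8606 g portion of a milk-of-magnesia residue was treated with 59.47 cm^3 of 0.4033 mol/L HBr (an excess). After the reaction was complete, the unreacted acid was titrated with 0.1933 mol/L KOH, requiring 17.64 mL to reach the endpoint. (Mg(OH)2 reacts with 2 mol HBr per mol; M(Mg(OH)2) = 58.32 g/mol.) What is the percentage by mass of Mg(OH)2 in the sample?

69.7%

Total n(HBr) added = 0.4033 x 0.05947 = 0.02398 mol.
n(KOH) used = 0.1933 x 0.01764 = 0.003410 mol, which equals the excess n(HBr).
So n(HBr) consumed by the sample = 0.02398 - 0.003410 = 0.02057 mol.
n(Mg(OH)2) = 0.02057 / 2 = 0.01029 mol.
mass Mg(OH)2 = 0.01029 x 58.32 = 0.6000 g, so %Mg(OH)2 = 0.6000/0.8606 x 100 = 69.7%.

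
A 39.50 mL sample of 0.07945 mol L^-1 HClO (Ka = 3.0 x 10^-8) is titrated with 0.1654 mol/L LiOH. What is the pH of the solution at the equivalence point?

10.13

n(HClO) = 0.07945 x 0.03950 = 0.003138 mol; V(LiOH) at equivalence = 0.003138/0.1654 = 0.01897 L.
At equivalence all the acid is converted to ClO-; total volume = 0.03950 + 0.01897 = 0.05847 L, so [ClO-] = 0.003138/0.05847 = 0.05367 M.
Kb = Kw/Ka = 1.0e-14 / 3.0 x 10^-8 = 3.33e-7.
[OH^-] = sqrt(Kb x [ClO-]) = sqrt(3.33e-7 x 0.05367) = 0.000134 M.
pOH = 3.87, so pH = 14.00 - 3.87 = 10.13.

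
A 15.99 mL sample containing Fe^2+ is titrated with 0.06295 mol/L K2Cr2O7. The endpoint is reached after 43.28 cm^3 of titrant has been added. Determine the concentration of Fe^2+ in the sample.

1.02 M

n(K2Cr2O7) = 0.06295 x 0.04328 = 0.002724 mol.
From the balanced equation, 1 mol K2Cr2O7 reacts with 6 mol Fe^2+, so n(Fe^2+) = 0.002724 x 6/1 = 0.01635 mol.
[Fe^2+] = 0.01635 / 0.01599 L = 1.02 M.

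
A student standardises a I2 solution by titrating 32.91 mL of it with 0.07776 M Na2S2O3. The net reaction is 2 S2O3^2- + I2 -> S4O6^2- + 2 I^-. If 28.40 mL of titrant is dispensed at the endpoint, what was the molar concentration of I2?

n(Na2S2O3) = 0.07776 x 0.02840 = 0.002208 mol.
From the balanced equation, 2 mol Na2S2O3 reacts with 1 mol I2, so n(I2) = 0.002208 x 1/2 = 0.001104 mol.
[I2] = 0.001104 / 0.03291 L = 0.0336 M.

0.0336 M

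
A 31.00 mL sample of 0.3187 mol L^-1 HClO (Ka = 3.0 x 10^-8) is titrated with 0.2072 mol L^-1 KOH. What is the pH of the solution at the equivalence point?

n(HClO) = 0.3187 x 0.03100 = 0.009880 mol; V(KOH) at equivalence = 0.009880/0.2072 = 0.04768 L.
At equivalence all the acid is converted to ClO-; total volume = 0.03100 + 0.04768 = 0.07868 L, so [ClO-] = 0.009880/0.07868 = 0.1256 M.
Kb = Kw/Ka = 1.0e-14 / 3.0 x 10^-8 = 3.33e-7.
[OH^-] = sqrt(Kb x [ClO-]) = sqrt(3.33e-7 x 0.1256) = 0.000205 M.
pOH = 3.69, so pH = 14.00 - 3.69 = 10.31.

10.31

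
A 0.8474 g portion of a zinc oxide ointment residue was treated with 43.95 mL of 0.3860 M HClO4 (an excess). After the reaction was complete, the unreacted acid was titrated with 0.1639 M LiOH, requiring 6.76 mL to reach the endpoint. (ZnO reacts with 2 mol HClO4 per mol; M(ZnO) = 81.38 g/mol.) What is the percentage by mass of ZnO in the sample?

76.1%

Total n(HClO4) added = 0.3860 x 0.04395 = 0.01696 mol.
n(LiOH) used = 0.1639 x 0.006760 = 0.001108 mol, which equals the excess n(HClO4).
So n(HClO4) consumed by the sample = 0.01696 - 0.001108 = 0.01586 mol.
n(ZnO) = 0.01586 / 2 = 0.007928 mol.
mass ZnO = 0.007928 x 81.38 = 0.6452 g, so %ZnO = 0.6452/0.8474 x 100 = 76.1%.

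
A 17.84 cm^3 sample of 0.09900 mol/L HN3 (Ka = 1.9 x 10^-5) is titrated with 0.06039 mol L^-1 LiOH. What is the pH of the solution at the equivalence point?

n(HN3) = 0.09900 x 0.01784 = 0.001766 mol; V(LiOH) at equivalence = 0.001766/0.06039 = 0.02925 L.
At equivalence all the acid is converted to N3-; total volume = 0.01784 + 0.02925 = 0.04709 L, so [N3-] = 0.001766/0.04709 = 0.03751 M.
Kb = Kw/Ka = 1.0e-14 / 1.9 x 10^-5 = 5.26e-10.
[OH^-] = sqrt(Kb x [N3-]) = sqrt(5.26e-10 x 0.03751) = 4.44e-6 M.
pOH = 5.35, so pH = 14.00 - 5.35 = 8.65.

8.65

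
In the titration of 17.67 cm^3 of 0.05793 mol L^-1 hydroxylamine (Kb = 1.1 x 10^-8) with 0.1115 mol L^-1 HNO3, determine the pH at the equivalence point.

n(NH2OH) = 0.05793 x 0.01767 = 0.001024 mol; V(HNO3) at equivalence = 0.001024/0.1115 = 0.009180 L.
At equivalence the base is fully converted to NH3OH+; total volume = 0.02685 L, so [NH3OH+] = 0.001024/0.02685 = 0.03812 M.
Ka(NH3OH+) = Kw/Kb = 1.0e-14 / 1.1 x 10^-8 = 9.09e-7.
[H^+] = sqrt(Ka x [NH3OH+]) = sqrt(9.09e-7 x 0.03812) = 0.000186 M.
pH = -log(0.000186) = 3.73.

3.73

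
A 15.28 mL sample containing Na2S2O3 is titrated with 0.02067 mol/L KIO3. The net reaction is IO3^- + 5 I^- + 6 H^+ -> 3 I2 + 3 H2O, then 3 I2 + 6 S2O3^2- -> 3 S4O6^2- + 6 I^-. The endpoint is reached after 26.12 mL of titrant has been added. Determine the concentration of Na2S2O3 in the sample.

n(KIO3) = 0.02067 x 0.02612 = 0.0005399 mol.
From the balanced equation, 1 mol KIO3 reacts with 6 mol Na2S2O3, so n(Na2S2O3) = 0.0005399 x 6/1 = 0.003239 mol.
[Na2S2O3] = 0.003239 / 0.01528 L = 0.212 M.

0.212 M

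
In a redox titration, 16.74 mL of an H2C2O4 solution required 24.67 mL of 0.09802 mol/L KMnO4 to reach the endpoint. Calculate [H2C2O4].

0.361 M

n(KMnO4) = 0.09802 x 0.02467 = 0.002418 mol.
From the balanced equation, 2 mol KMnO4 reacts with 5 mol H2C2O4, so n(H2C2O4) = 0.002418 x 5/2 = 0.006045 mol.
[H2C2O4] = 0.006045 / 0.01674 L = 0.361 M.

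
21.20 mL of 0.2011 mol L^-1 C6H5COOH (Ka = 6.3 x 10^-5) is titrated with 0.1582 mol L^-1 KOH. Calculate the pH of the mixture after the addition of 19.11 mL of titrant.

Initial n(C6H5COOH) = 0.2011 x 0.02120 = 0.004263 mol.
n(KOH) added = 0.1582 x 0.01911 = 0.003023 mol, converting that many moles of C6H5COOH to C6H5COO-.
Remaining n(C6H5COOH) = 0.001240 mol; n(C6H5COO-) = 0.003023 mol.
By Henderson-Hasselbalch, pH = pKa + log([A^-]/[HA]) = 4.20 + log(0.003023/0.001240) = 4.20 + (+0.39) = 4.59.

4.59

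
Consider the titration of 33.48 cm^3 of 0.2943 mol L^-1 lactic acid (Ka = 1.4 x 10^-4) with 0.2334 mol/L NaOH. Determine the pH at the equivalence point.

n(HC3H5O3) = 0.2943 x 0.03348 = 0.009853 mol; V(NaOH) at equivalence = 0.009853/0.2334 = 0.04222 L.
At equivalence all the acid is converted to C3H5O3-; total volume = 0.03348 + 0.04222 = 0.07570 L, so [C3H5O3-] = 0.009853/0.07570 = 0.1302 M.
Kb = Kw/Ka = 1.0e-14 / 1.4 x 10^-4 = 7.14e-11.
[OH^-] = sqrt(Kb x [C3H5O3-]) = sqrt(7.14e-11 x 0.1302) = 3.05e-6 M.
pOH = 5.52, so pH = 14.00 - 5.52 = 8.48.

8.48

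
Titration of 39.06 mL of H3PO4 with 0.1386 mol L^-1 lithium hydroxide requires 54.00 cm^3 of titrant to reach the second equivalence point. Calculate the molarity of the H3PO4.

n(LiOH) = 0.1386 x 0.05400 = 0.007484 mol.
At the second equivalence point, 2 mol OH^- react per mol H3PO4, so n(H3PO4) = 0.007484 / 2 = 0.003742 mol.
[H3PO4] = 0.003742 / 0.03906 L = 0.0958 M.

0.0958 M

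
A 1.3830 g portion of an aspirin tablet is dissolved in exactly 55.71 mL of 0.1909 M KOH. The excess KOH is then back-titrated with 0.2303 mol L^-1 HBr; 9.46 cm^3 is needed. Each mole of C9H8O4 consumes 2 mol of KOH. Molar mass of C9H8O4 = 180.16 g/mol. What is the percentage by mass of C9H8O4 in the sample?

55.1%

Total n(KOH) added = 0.1909 x 0.05571 = 0.01064 mol.
n(HBr) used = 0.2303 x 0.009460 = 0.002179 mol, which equals the excess n(KOH).
So n(KOH) consumed by the sample = 0.01064 - 0.002179 = 0.008456 mol.
n(C9H8O4) = 0.008456 / 2 = 0.004228 mol.
mass C9H8O4 = 0.004228 x 180.16 = 0.7618 g, so %C9H8O4 = 0.7618/1.3830 x 100 = 55.1%.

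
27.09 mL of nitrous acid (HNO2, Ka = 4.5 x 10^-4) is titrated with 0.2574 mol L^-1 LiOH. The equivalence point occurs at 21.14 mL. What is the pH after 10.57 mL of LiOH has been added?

10.57 mL is exactly half the equivalence volume (21.14/2), i.e. the half-equivalence point.
There, n(HA) = n(A^-), so pH = pKa = -log(4.5 x 10^-4) = 3.35.

3.35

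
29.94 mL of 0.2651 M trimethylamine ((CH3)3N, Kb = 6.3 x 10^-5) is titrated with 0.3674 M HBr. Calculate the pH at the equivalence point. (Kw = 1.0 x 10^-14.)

5.31

n((CH3)3N) = 0.2651 x 0.02994 = 0.007937 mol; V(HBr) at equivalence = 0.007937/0.3674 = 0.02160 L.
At equivalence the base is fully converted to (CH3)3NH+; total volume = 0.05154 L, so [(CH3)3NH+] = 0.007937/0.05154 = 0.1540 M.
Ka((CH3)3NH+) = Kw/Kb = 1.0e-14 / 6.3 x 10^-5 = 1.59e-10.
[H^+] = sqrt(Ka x [(CH3)3NH+]) = sqrt(1.59e-10 x 0.1540) = 4.94e-6 M.
pH = -log(4.94e-6) = 5.31.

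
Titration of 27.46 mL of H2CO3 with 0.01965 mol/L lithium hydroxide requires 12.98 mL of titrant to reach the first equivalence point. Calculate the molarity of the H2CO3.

0.00929 M

n(LiOH) = 0.01965 x 0.01298 = 0.0002551 mol.
At the first equivalence point, 1 mol OH^- react per mol H2CO3, so n(H2CO3) = 0.0002551 / 1 = 0.0002551 mol.
[H2CO3] = 0.0002551 / 0.02746 L = 0.00929 M.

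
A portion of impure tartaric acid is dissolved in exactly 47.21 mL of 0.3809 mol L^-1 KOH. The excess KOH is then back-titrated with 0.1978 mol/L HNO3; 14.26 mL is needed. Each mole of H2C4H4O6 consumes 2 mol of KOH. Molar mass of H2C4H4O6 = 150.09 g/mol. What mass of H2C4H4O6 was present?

1.14 g

Total n(KOH) added = 0.3809 x 0.04721 = 0.01798 mol.
n(HNO3) used = 0.1978 x 0.01426 = 0.002821 mol, which equals the excess n(KOH).
So n(KOH) consumed by the sample = 0.01798 - 0.002821 = 0.01516 mol.
n(H2C4H4O6) = 0.01516 / 2 = 0.007581 mol.
mass = 0.007581 mol x 150.09 g/mol = 1.14 g.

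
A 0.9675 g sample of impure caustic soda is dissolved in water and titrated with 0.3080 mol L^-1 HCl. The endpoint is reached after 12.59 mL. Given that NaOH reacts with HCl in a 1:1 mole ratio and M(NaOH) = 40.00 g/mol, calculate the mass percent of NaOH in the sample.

16.0%

n(HCl) = 0.3080 x 0.01259 = 0.003878 mol.
n(NaOH) = 0.003878 / 1 = 0.003878 mol.
mass of NaOH = 0.003878 x 40.00 = 0.1551 g.
% purity = 0.1551 / 0.9675 x 100 = 16.0%.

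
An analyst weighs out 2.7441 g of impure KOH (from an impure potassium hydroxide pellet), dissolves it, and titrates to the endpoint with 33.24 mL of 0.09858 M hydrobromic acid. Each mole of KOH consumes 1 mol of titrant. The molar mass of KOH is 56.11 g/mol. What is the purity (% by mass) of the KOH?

6.70%

n(HBr) = 0.09858 x 0.03324 = 0.003277 mol.
n(KOH) = 0.003277 / 1 = 0.003277 mol.
mass of KOH = 0.003277 x 56.11 = 0.1839 g.
% purity = 0.1839 / 2.7441 x 100 = 6.70%.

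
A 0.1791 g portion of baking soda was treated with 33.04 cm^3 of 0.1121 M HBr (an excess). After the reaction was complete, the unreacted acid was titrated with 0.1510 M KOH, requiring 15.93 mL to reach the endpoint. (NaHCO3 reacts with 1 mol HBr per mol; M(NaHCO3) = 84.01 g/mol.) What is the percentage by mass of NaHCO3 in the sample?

60.9%

Total n(HBr) added = 0.1121 x 0.03304 = 0.003704 mol.
n(KOH) used = 0.1510 x 0.01593 = 0.002405 mol, which equals the excess n(HBr).
So n(HBr) consumed by the sample = 0.003704 - 0.002405 = 0.001298 mol.
n(NaHCO3) = 0.001298 / 1 = 0.001298 mol.
mass NaHCO3 = 0.001298 x 84.01 = 0.1091 g, so %NaHCO3 = 0.1091/0.1791 x 100 = 60.9%.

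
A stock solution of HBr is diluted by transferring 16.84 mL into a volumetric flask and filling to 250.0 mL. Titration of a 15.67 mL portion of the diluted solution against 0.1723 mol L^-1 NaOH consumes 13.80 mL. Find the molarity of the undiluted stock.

n(NaOH) = 0.1723 x 0.01380 = 0.002378 mol.
n(HBr) in the aliquot = 0.002378 mol.
[diluted HBr] = 0.002378 / 0.01567 = 0.1517 M.
Dilution factor = 250.0/16.84 = 14.85, so [stock] = 0.1517 x 14.85 = 2.25 M.

2.25 M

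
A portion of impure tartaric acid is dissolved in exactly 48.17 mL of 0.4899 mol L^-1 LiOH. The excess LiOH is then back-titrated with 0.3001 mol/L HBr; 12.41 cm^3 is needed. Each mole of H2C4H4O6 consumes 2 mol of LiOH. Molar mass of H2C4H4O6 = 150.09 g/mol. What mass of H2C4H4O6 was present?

1.49 g

Total n(LiOH) added = 0.4899 x 0.04817 = 0.02360 mol.
n(HBr) used = 0.3001 x 0.01241 = 0.003724 mol, which equals the excess n(LiOH).
So n(LiOH) consumed by the sample = 0.02360 - 0.003724 = 0.01987 mol.
n(H2C4H4O6) = 0.01987 / 2 = 0.009937 mol.
mass = 0.009937 mol x 150.09 g/mol = 1.49 g.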